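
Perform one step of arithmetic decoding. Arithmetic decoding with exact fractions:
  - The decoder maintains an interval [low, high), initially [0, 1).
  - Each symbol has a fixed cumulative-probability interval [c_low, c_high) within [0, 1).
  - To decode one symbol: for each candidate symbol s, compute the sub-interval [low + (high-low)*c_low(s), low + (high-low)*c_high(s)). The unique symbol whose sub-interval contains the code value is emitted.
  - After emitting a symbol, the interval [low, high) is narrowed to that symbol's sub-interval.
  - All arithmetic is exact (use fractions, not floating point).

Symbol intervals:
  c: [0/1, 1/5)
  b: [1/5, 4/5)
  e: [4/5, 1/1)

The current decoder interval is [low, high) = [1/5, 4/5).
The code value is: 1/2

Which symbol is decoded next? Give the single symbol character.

Interval width = high − low = 4/5 − 1/5 = 3/5
Scaled code = (code − low) / width = (1/2 − 1/5) / 3/5 = 1/2
  c: [0/1, 1/5) 
  b: [1/5, 4/5) ← scaled code falls here ✓
  e: [4/5, 1/1) 

Answer: b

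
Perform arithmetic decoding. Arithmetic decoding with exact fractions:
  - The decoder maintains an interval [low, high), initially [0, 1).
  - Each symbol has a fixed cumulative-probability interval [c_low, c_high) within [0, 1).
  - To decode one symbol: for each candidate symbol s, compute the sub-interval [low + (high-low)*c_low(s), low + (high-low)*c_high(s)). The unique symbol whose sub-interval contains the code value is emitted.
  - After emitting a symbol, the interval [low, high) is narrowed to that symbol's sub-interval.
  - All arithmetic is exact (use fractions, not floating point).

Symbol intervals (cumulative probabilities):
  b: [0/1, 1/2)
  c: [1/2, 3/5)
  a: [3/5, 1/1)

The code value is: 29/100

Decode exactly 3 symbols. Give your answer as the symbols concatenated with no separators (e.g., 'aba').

Step 1: interval [0/1, 1/1), width = 1/1 - 0/1 = 1/1
  'b': [0/1 + 1/1*0/1, 0/1 + 1/1*1/2) = [0/1, 1/2) <- contains code 29/100
  'c': [0/1 + 1/1*1/2, 0/1 + 1/1*3/5) = [1/2, 3/5)
  'a': [0/1 + 1/1*3/5, 0/1 + 1/1*1/1) = [3/5, 1/1)
  emit 'b', narrow to [0/1, 1/2)
Step 2: interval [0/1, 1/2), width = 1/2 - 0/1 = 1/2
  'b': [0/1 + 1/2*0/1, 0/1 + 1/2*1/2) = [0/1, 1/4)
  'c': [0/1 + 1/2*1/2, 0/1 + 1/2*3/5) = [1/4, 3/10) <- contains code 29/100
  'a': [0/1 + 1/2*3/5, 0/1 + 1/2*1/1) = [3/10, 1/2)
  emit 'c', narrow to [1/4, 3/10)
Step 3: interval [1/4, 3/10), width = 3/10 - 1/4 = 1/20
  'b': [1/4 + 1/20*0/1, 1/4 + 1/20*1/2) = [1/4, 11/40)
  'c': [1/4 + 1/20*1/2, 1/4 + 1/20*3/5) = [11/40, 7/25)
  'a': [1/4 + 1/20*3/5, 1/4 + 1/20*1/1) = [7/25, 3/10) <- contains code 29/100
  emit 'a', narrow to [7/25, 3/10)

Answer: bca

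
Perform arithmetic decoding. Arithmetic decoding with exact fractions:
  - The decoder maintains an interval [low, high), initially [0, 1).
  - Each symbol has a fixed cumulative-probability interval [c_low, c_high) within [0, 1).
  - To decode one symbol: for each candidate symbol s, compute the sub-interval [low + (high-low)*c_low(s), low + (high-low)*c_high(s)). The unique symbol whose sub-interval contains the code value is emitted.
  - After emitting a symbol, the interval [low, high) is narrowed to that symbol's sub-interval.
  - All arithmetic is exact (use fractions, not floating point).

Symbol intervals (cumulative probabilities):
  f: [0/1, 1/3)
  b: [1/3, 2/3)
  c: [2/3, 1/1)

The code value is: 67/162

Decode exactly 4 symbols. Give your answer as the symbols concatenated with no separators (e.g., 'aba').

Step 1: interval [0/1, 1/1), width = 1/1 - 0/1 = 1/1
  'f': [0/1 + 1/1*0/1, 0/1 + 1/1*1/3) = [0/1, 1/3)
  'b': [0/1 + 1/1*1/3, 0/1 + 1/1*2/3) = [1/3, 2/3) <- contains code 67/162
  'c': [0/1 + 1/1*2/3, 0/1 + 1/1*1/1) = [2/3, 1/1)
  emit 'b', narrow to [1/3, 2/3)
Step 2: interval [1/3, 2/3), width = 2/3 - 1/3 = 1/3
  'f': [1/3 + 1/3*0/1, 1/3 + 1/3*1/3) = [1/3, 4/9) <- contains code 67/162
  'b': [1/3 + 1/3*1/3, 1/3 + 1/3*2/3) = [4/9, 5/9)
  'c': [1/3 + 1/3*2/3, 1/3 + 1/3*1/1) = [5/9, 2/3)
  emit 'f', narrow to [1/3, 4/9)
Step 3: interval [1/3, 4/9), width = 4/9 - 1/3 = 1/9
  'f': [1/3 + 1/9*0/1, 1/3 + 1/9*1/3) = [1/3, 10/27)
  'b': [1/3 + 1/9*1/3, 1/3 + 1/9*2/3) = [10/27, 11/27)
  'c': [1/3 + 1/9*2/3, 1/3 + 1/9*1/1) = [11/27, 4/9) <- contains code 67/162
  emit 'c', narrow to [11/27, 4/9)
Step 4: interval [11/27, 4/9), width = 4/9 - 11/27 = 1/27
  'f': [11/27 + 1/27*0/1, 11/27 + 1/27*1/3) = [11/27, 34/81) <- contains code 67/162
  'b': [11/27 + 1/27*1/3, 11/27 + 1/27*2/3) = [34/81, 35/81)
  'c': [11/27 + 1/27*2/3, 11/27 + 1/27*1/1) = [35/81, 4/9)
  emit 'f', narrow to [11/27, 34/81)

Answer: bfcf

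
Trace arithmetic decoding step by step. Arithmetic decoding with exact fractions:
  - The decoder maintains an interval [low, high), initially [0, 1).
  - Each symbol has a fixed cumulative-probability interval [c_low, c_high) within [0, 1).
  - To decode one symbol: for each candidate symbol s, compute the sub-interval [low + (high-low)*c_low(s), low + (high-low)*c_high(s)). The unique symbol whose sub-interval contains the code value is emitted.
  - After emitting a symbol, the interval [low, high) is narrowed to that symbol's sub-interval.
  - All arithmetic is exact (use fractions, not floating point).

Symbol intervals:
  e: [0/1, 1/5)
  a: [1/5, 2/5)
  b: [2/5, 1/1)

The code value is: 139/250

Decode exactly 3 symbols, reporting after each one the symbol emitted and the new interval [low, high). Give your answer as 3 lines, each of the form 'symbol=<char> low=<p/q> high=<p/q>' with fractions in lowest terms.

Step 1: interval [0/1, 1/1), width = 1/1 - 0/1 = 1/1
  'e': [0/1 + 1/1*0/1, 0/1 + 1/1*1/5) = [0/1, 1/5)
  'a': [0/1 + 1/1*1/5, 0/1 + 1/1*2/5) = [1/5, 2/5)
  'b': [0/1 + 1/1*2/5, 0/1 + 1/1*1/1) = [2/5, 1/1) <- contains code 139/250
  emit 'b', narrow to [2/5, 1/1)
Step 2: interval [2/5, 1/1), width = 1/1 - 2/5 = 3/5
  'e': [2/5 + 3/5*0/1, 2/5 + 3/5*1/5) = [2/5, 13/25)
  'a': [2/5 + 3/5*1/5, 2/5 + 3/5*2/5) = [13/25, 16/25) <- contains code 139/250
  'b': [2/5 + 3/5*2/5, 2/5 + 3/5*1/1) = [16/25, 1/1)
  emit 'a', narrow to [13/25, 16/25)
Step 3: interval [13/25, 16/25), width = 16/25 - 13/25 = 3/25
  'e': [13/25 + 3/25*0/1, 13/25 + 3/25*1/5) = [13/25, 68/125)
  'a': [13/25 + 3/25*1/5, 13/25 + 3/25*2/5) = [68/125, 71/125) <- contains code 139/250
  'b': [13/25 + 3/25*2/5, 13/25 + 3/25*1/1) = [71/125, 16/25)
  emit 'a', narrow to [68/125, 71/125)

Answer: symbol=b low=2/5 high=1/1
symbol=a low=13/25 high=16/25
symbol=a low=68/125 high=71/125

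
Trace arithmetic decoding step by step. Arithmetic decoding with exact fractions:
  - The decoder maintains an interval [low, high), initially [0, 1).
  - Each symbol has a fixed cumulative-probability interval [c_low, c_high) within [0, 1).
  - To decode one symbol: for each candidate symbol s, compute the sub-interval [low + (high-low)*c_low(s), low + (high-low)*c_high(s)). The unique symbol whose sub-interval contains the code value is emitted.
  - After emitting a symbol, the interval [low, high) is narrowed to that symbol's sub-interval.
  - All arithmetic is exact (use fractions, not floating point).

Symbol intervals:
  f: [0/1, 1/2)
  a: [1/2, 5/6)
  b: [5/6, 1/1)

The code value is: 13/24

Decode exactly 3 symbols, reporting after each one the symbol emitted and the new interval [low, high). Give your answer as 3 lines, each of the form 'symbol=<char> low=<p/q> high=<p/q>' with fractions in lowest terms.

Step 1: interval [0/1, 1/1), width = 1/1 - 0/1 = 1/1
  'f': [0/1 + 1/1*0/1, 0/1 + 1/1*1/2) = [0/1, 1/2)
  'a': [0/1 + 1/1*1/2, 0/1 + 1/1*5/6) = [1/2, 5/6) <- contains code 13/24
  'b': [0/1 + 1/1*5/6, 0/1 + 1/1*1/1) = [5/6, 1/1)
  emit 'a', narrow to [1/2, 5/6)
Step 2: interval [1/2, 5/6), width = 5/6 - 1/2 = 1/3
  'f': [1/2 + 1/3*0/1, 1/2 + 1/3*1/2) = [1/2, 2/3) <- contains code 13/24
  'a': [1/2 + 1/3*1/2, 1/2 + 1/3*5/6) = [2/3, 7/9)
  'b': [1/2 + 1/3*5/6, 1/2 + 1/3*1/1) = [7/9, 5/6)
  emit 'f', narrow to [1/2, 2/3)
Step 3: interval [1/2, 2/3), width = 2/3 - 1/2 = 1/6
  'f': [1/2 + 1/6*0/1, 1/2 + 1/6*1/2) = [1/2, 7/12) <- contains code 13/24
  'a': [1/2 + 1/6*1/2, 1/2 + 1/6*5/6) = [7/12, 23/36)
  'b': [1/2 + 1/6*5/6, 1/2 + 1/6*1/1) = [23/36, 2/3)
  emit 'f', narrow to [1/2, 7/12)

Answer: symbol=a low=1/2 high=5/6
symbol=f low=1/2 high=2/3
symbol=f low=1/2 high=7/12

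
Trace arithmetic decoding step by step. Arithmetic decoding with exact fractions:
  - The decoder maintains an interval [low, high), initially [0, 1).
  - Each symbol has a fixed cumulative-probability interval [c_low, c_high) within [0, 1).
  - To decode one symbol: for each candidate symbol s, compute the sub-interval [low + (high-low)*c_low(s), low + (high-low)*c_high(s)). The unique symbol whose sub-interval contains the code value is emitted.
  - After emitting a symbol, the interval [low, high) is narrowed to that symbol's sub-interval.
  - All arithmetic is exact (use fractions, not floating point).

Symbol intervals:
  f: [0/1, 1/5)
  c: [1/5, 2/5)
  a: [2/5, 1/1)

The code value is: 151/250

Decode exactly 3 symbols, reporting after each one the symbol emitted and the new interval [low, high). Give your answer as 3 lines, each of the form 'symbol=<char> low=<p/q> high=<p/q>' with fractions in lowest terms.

Answer: symbol=a low=2/5 high=1/1
symbol=c low=13/25 high=16/25
symbol=a low=71/125 high=16/25

Derivation:
Step 1: interval [0/1, 1/1), width = 1/1 - 0/1 = 1/1
  'f': [0/1 + 1/1*0/1, 0/1 + 1/1*1/5) = [0/1, 1/5)
  'c': [0/1 + 1/1*1/5, 0/1 + 1/1*2/5) = [1/5, 2/5)
  'a': [0/1 + 1/1*2/5, 0/1 + 1/1*1/1) = [2/5, 1/1) <- contains code 151/250
  emit 'a', narrow to [2/5, 1/1)
Step 2: interval [2/5, 1/1), width = 1/1 - 2/5 = 3/5
  'f': [2/5 + 3/5*0/1, 2/5 + 3/5*1/5) = [2/5, 13/25)
  'c': [2/5 + 3/5*1/5, 2/5 + 3/5*2/5) = [13/25, 16/25) <- contains code 151/250
  'a': [2/5 + 3/5*2/5, 2/5 + 3/5*1/1) = [16/25, 1/1)
  emit 'c', narrow to [13/25, 16/25)
Step 3: interval [13/25, 16/25), width = 16/25 - 13/25 = 3/25
  'f': [13/25 + 3/25*0/1, 13/25 + 3/25*1/5) = [13/25, 68/125)
  'c': [13/25 + 3/25*1/5, 13/25 + 3/25*2/5) = [68/125, 71/125)
  'a': [13/25 + 3/25*2/5, 13/25 + 3/25*1/1) = [71/125, 16/25) <- contains code 151/250
  emit 'a', narrow to [71/125, 16/25)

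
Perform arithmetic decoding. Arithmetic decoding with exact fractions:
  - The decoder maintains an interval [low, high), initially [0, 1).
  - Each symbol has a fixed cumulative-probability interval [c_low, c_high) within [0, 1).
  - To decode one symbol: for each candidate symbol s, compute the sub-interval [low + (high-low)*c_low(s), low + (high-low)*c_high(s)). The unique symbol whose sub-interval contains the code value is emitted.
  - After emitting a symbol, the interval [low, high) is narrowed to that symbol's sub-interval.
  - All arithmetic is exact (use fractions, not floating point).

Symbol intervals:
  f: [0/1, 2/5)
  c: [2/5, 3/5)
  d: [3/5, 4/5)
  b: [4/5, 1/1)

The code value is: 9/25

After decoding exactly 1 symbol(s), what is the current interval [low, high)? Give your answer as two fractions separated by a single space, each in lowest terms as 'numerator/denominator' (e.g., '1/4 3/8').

Answer: 0/1 2/5

Derivation:
Step 1: interval [0/1, 1/1), width = 1/1 - 0/1 = 1/1
  'f': [0/1 + 1/1*0/1, 0/1 + 1/1*2/5) = [0/1, 2/5) <- contains code 9/25
  'c': [0/1 + 1/1*2/5, 0/1 + 1/1*3/5) = [2/5, 3/5)
  'd': [0/1 + 1/1*3/5, 0/1 + 1/1*4/5) = [3/5, 4/5)
  'b': [0/1 + 1/1*4/5, 0/1 + 1/1*1/1) = [4/5, 1/1)
  emit 'f', narrow to [0/1, 2/5)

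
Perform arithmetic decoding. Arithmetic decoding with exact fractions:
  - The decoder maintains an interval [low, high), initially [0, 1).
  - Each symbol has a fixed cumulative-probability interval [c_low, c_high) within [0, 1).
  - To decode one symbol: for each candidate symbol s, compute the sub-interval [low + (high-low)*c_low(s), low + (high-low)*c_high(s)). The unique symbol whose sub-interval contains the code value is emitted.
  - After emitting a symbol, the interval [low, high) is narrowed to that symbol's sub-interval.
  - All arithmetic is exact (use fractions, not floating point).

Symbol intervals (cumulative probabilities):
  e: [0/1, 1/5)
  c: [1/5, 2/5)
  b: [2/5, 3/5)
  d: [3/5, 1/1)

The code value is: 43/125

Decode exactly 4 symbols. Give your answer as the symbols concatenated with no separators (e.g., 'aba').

Step 1: interval [0/1, 1/1), width = 1/1 - 0/1 = 1/1
  'e': [0/1 + 1/1*0/1, 0/1 + 1/1*1/5) = [0/1, 1/5)
  'c': [0/1 + 1/1*1/5, 0/1 + 1/1*2/5) = [1/5, 2/5) <- contains code 43/125
  'b': [0/1 + 1/1*2/5, 0/1 + 1/1*3/5) = [2/5, 3/5)
  'd': [0/1 + 1/1*3/5, 0/1 + 1/1*1/1) = [3/5, 1/1)
  emit 'c', narrow to [1/5, 2/5)
Step 2: interval [1/5, 2/5), width = 2/5 - 1/5 = 1/5
  'e': [1/5 + 1/5*0/1, 1/5 + 1/5*1/5) = [1/5, 6/25)
  'c': [1/5 + 1/5*1/5, 1/5 + 1/5*2/5) = [6/25, 7/25)
  'b': [1/5 + 1/5*2/5, 1/5 + 1/5*3/5) = [7/25, 8/25)
  'd': [1/5 + 1/5*3/5, 1/5 + 1/5*1/1) = [8/25, 2/5) <- contains code 43/125
  emit 'd', narrow to [8/25, 2/5)
Step 3: interval [8/25, 2/5), width = 2/5 - 8/25 = 2/25
  'e': [8/25 + 2/25*0/1, 8/25 + 2/25*1/5) = [8/25, 42/125)
  'c': [8/25 + 2/25*1/5, 8/25 + 2/25*2/5) = [42/125, 44/125) <- contains code 43/125
  'b': [8/25 + 2/25*2/5, 8/25 + 2/25*3/5) = [44/125, 46/125)
  'd': [8/25 + 2/25*3/5, 8/25 + 2/25*1/1) = [46/125, 2/5)
  emit 'c', narrow to [42/125, 44/125)
Step 4: interval [42/125, 44/125), width = 44/125 - 42/125 = 2/125
  'e': [42/125 + 2/125*0/1, 42/125 + 2/125*1/5) = [42/125, 212/625)
  'c': [42/125 + 2/125*1/5, 42/125 + 2/125*2/5) = [212/625, 214/625)
  'b': [42/125 + 2/125*2/5, 42/125 + 2/125*3/5) = [214/625, 216/625) <- contains code 43/125
  'd': [42/125 + 2/125*3/5, 42/125 + 2/125*1/1) = [216/625, 44/125)
  emit 'b', narrow to [214/625, 216/625)

Answer: cdcb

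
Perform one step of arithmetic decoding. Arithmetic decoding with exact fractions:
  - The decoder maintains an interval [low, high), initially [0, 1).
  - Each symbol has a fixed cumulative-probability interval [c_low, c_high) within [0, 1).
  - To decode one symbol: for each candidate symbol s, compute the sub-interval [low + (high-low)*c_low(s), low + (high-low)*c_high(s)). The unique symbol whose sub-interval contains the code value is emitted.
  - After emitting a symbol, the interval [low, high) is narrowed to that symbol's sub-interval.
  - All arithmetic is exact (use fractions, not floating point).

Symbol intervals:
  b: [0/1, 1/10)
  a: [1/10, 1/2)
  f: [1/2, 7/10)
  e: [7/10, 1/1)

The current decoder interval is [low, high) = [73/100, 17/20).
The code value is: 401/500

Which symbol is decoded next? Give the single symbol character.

Interval width = high − low = 17/20 − 73/100 = 3/25
Scaled code = (code − low) / width = (401/500 − 73/100) / 3/25 = 3/5
  b: [0/1, 1/10) 
  a: [1/10, 1/2) 
  f: [1/2, 7/10) ← scaled code falls here ✓
  e: [7/10, 1/1) 

Answer: f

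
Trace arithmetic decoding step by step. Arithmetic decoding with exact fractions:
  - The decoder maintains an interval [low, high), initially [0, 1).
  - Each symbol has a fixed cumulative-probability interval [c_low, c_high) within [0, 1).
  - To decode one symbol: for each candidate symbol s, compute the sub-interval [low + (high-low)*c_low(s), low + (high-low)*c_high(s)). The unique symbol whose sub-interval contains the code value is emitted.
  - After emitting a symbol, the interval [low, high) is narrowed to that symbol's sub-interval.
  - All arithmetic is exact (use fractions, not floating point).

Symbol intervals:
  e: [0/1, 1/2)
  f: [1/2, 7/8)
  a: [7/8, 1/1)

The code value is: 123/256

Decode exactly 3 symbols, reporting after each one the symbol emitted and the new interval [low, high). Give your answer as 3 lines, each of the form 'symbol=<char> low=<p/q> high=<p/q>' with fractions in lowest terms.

Step 1: interval [0/1, 1/1), width = 1/1 - 0/1 = 1/1
  'e': [0/1 + 1/1*0/1, 0/1 + 1/1*1/2) = [0/1, 1/2) <- contains code 123/256
  'f': [0/1 + 1/1*1/2, 0/1 + 1/1*7/8) = [1/2, 7/8)
  'a': [0/1 + 1/1*7/8, 0/1 + 1/1*1/1) = [7/8, 1/1)
  emit 'e', narrow to [0/1, 1/2)
Step 2: interval [0/1, 1/2), width = 1/2 - 0/1 = 1/2
  'e': [0/1 + 1/2*0/1, 0/1 + 1/2*1/2) = [0/1, 1/4)
  'f': [0/1 + 1/2*1/2, 0/1 + 1/2*7/8) = [1/4, 7/16)
  'a': [0/1 + 1/2*7/8, 0/1 + 1/2*1/1) = [7/16, 1/2) <- contains code 123/256
  emit 'a', narrow to [7/16, 1/2)
Step 3: interval [7/16, 1/2), width = 1/2 - 7/16 = 1/16
  'e': [7/16 + 1/16*0/1, 7/16 + 1/16*1/2) = [7/16, 15/32)
  'f': [7/16 + 1/16*1/2, 7/16 + 1/16*7/8) = [15/32, 63/128) <- contains code 123/256
  'a': [7/16 + 1/16*7/8, 7/16 + 1/16*1/1) = [63/128, 1/2)
  emit 'f', narrow to [15/32, 63/128)

Answer: symbol=e low=0/1 high=1/2
symbol=a low=7/16 high=1/2
symbol=f low=15/32 high=63/128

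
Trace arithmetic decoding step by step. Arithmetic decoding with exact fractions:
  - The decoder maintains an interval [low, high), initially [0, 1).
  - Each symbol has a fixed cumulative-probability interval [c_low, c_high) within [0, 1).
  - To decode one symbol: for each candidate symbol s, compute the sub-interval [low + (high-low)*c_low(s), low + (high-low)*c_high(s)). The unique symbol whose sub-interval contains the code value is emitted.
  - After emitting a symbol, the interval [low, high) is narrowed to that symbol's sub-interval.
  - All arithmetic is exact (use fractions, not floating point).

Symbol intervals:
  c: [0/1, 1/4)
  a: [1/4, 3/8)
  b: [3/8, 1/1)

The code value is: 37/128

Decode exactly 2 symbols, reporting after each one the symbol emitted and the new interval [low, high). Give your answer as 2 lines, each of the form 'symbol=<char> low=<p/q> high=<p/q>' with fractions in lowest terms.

Answer: symbol=a low=1/4 high=3/8
symbol=a low=9/32 high=19/64

Derivation:
Step 1: interval [0/1, 1/1), width = 1/1 - 0/1 = 1/1
  'c': [0/1 + 1/1*0/1, 0/1 + 1/1*1/4) = [0/1, 1/4)
  'a': [0/1 + 1/1*1/4, 0/1 + 1/1*3/8) = [1/4, 3/8) <- contains code 37/128
  'b': [0/1 + 1/1*3/8, 0/1 + 1/1*1/1) = [3/8, 1/1)
  emit 'a', narrow to [1/4, 3/8)
Step 2: interval [1/4, 3/8), width = 3/8 - 1/4 = 1/8
  'c': [1/4 + 1/8*0/1, 1/4 + 1/8*1/4) = [1/4, 9/32)
  'a': [1/4 + 1/8*1/4, 1/4 + 1/8*3/8) = [9/32, 19/64) <- contains code 37/128
  'b': [1/4 + 1/8*3/8, 1/4 + 1/8*1/1) = [19/64, 3/8)
  emit 'a', narrow to [9/32, 19/64)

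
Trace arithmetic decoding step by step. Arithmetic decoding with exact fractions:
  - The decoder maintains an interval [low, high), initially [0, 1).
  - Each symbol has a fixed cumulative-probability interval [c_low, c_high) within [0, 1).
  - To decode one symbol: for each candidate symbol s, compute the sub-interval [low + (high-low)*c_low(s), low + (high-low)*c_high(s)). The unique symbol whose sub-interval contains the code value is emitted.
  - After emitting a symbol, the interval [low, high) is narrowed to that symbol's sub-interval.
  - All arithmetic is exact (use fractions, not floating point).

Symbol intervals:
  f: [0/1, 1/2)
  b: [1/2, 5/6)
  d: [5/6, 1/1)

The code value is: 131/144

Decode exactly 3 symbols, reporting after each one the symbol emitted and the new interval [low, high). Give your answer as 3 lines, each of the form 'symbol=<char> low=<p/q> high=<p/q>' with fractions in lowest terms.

Step 1: interval [0/1, 1/1), width = 1/1 - 0/1 = 1/1
  'f': [0/1 + 1/1*0/1, 0/1 + 1/1*1/2) = [0/1, 1/2)
  'b': [0/1 + 1/1*1/2, 0/1 + 1/1*5/6) = [1/2, 5/6)
  'd': [0/1 + 1/1*5/6, 0/1 + 1/1*1/1) = [5/6, 1/1) <- contains code 131/144
  emit 'd', narrow to [5/6, 1/1)
Step 2: interval [5/6, 1/1), width = 1/1 - 5/6 = 1/6
  'f': [5/6 + 1/6*0/1, 5/6 + 1/6*1/2) = [5/6, 11/12) <- contains code 131/144
  'b': [5/6 + 1/6*1/2, 5/6 + 1/6*5/6) = [11/12, 35/36)
  'd': [5/6 + 1/6*5/6, 5/6 + 1/6*1/1) = [35/36, 1/1)
  emit 'f', narrow to [5/6, 11/12)
Step 3: interval [5/6, 11/12), width = 11/12 - 5/6 = 1/12
  'f': [5/6 + 1/12*0/1, 5/6 + 1/12*1/2) = [5/6, 7/8)
  'b': [5/6 + 1/12*1/2, 5/6 + 1/12*5/6) = [7/8, 65/72)
  'd': [5/6 + 1/12*5/6, 5/6 + 1/12*1/1) = [65/72, 11/12) <- contains code 131/144
  emit 'd', narrow to [65/72, 11/12)

Answer: symbol=d low=5/6 high=1/1
symbol=f low=5/6 high=11/12
symbol=d low=65/72 high=11/12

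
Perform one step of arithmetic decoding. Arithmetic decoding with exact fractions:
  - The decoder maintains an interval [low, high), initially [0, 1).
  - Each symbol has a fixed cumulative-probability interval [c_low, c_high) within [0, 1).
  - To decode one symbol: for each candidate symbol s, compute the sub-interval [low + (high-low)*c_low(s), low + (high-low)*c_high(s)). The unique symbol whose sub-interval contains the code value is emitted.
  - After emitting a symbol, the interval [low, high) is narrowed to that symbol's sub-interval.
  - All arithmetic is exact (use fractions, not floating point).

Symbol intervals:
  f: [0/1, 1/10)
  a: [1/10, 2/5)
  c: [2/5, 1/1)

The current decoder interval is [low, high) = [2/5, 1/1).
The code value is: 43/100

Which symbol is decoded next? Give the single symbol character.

Answer: f

Derivation:
Interval width = high − low = 1/1 − 2/5 = 3/5
Scaled code = (code − low) / width = (43/100 − 2/5) / 3/5 = 1/20
  f: [0/1, 1/10) ← scaled code falls here ✓
  a: [1/10, 2/5) 
  c: [2/5, 1/1) 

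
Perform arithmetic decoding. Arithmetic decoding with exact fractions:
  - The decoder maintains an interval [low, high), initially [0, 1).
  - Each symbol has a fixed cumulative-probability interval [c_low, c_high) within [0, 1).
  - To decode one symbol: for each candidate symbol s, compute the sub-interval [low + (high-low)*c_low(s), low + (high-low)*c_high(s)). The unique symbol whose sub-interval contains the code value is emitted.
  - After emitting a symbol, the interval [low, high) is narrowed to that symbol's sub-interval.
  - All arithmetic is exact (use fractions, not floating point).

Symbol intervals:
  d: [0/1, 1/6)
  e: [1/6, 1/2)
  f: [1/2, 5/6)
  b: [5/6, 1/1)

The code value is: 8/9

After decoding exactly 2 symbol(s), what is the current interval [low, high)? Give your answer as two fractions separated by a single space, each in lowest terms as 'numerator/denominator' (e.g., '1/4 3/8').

Step 1: interval [0/1, 1/1), width = 1/1 - 0/1 = 1/1
  'd': [0/1 + 1/1*0/1, 0/1 + 1/1*1/6) = [0/1, 1/6)
  'e': [0/1 + 1/1*1/6, 0/1 + 1/1*1/2) = [1/6, 1/2)
  'f': [0/1 + 1/1*1/2, 0/1 + 1/1*5/6) = [1/2, 5/6)
  'b': [0/1 + 1/1*5/6, 0/1 + 1/1*1/1) = [5/6, 1/1) <- contains code 8/9
  emit 'b', narrow to [5/6, 1/1)
Step 2: interval [5/6, 1/1), width = 1/1 - 5/6 = 1/6
  'd': [5/6 + 1/6*0/1, 5/6 + 1/6*1/6) = [5/6, 31/36)
  'e': [5/6 + 1/6*1/6, 5/6 + 1/6*1/2) = [31/36, 11/12) <- contains code 8/9
  'f': [5/6 + 1/6*1/2, 5/6 + 1/6*5/6) = [11/12, 35/36)
  'b': [5/6 + 1/6*5/6, 5/6 + 1/6*1/1) = [35/36, 1/1)
  emit 'e', narrow to [31/36, 11/12)

Answer: 31/36 11/12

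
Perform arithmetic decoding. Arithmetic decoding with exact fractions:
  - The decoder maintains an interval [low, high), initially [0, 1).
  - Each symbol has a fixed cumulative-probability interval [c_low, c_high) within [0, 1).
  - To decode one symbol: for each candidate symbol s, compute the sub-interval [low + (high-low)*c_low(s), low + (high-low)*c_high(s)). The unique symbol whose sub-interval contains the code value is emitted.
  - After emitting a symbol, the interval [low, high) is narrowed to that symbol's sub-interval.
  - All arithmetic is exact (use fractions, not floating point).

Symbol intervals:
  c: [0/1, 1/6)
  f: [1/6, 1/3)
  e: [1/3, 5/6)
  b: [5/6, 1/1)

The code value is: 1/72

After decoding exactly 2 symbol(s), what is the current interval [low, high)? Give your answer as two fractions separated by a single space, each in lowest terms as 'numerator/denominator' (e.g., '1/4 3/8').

Step 1: interval [0/1, 1/1), width = 1/1 - 0/1 = 1/1
  'c': [0/1 + 1/1*0/1, 0/1 + 1/1*1/6) = [0/1, 1/6) <- contains code 1/72
  'f': [0/1 + 1/1*1/6, 0/1 + 1/1*1/3) = [1/6, 1/3)
  'e': [0/1 + 1/1*1/3, 0/1 + 1/1*5/6) = [1/3, 5/6)
  'b': [0/1 + 1/1*5/6, 0/1 + 1/1*1/1) = [5/6, 1/1)
  emit 'c', narrow to [0/1, 1/6)
Step 2: interval [0/1, 1/6), width = 1/6 - 0/1 = 1/6
  'c': [0/1 + 1/6*0/1, 0/1 + 1/6*1/6) = [0/1, 1/36) <- contains code 1/72
  'f': [0/1 + 1/6*1/6, 0/1 + 1/6*1/3) = [1/36, 1/18)
  'e': [0/1 + 1/6*1/3, 0/1 + 1/6*5/6) = [1/18, 5/36)
  'b': [0/1 + 1/6*5/6, 0/1 + 1/6*1/1) = [5/36, 1/6)
  emit 'c', narrow to [0/1, 1/36)

Answer: 0/1 1/36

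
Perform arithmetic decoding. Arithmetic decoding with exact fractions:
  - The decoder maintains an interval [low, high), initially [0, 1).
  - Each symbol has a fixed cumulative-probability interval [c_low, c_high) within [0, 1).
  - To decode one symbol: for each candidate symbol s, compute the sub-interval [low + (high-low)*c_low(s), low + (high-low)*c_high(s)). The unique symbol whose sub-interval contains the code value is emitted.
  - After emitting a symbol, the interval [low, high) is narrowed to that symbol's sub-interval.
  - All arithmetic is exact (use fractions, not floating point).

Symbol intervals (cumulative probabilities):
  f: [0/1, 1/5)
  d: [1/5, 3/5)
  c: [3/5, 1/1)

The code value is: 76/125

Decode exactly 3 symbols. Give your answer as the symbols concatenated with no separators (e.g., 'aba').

Step 1: interval [0/1, 1/1), width = 1/1 - 0/1 = 1/1
  'f': [0/1 + 1/1*0/1, 0/1 + 1/1*1/5) = [0/1, 1/5)
  'd': [0/1 + 1/1*1/5, 0/1 + 1/1*3/5) = [1/5, 3/5)
  'c': [0/1 + 1/1*3/5, 0/1 + 1/1*1/1) = [3/5, 1/1) <- contains code 76/125
  emit 'c', narrow to [3/5, 1/1)
Step 2: interval [3/5, 1/1), width = 1/1 - 3/5 = 2/5
  'f': [3/5 + 2/5*0/1, 3/5 + 2/5*1/5) = [3/5, 17/25) <- contains code 76/125
  'd': [3/5 + 2/5*1/5, 3/5 + 2/5*3/5) = [17/25, 21/25)
  'c': [3/5 + 2/5*3/5, 3/5 + 2/5*1/1) = [21/25, 1/1)
  emit 'f', narrow to [3/5, 17/25)
Step 3: interval [3/5, 17/25), width = 17/25 - 3/5 = 2/25
  'f': [3/5 + 2/25*0/1, 3/5 + 2/25*1/5) = [3/5, 77/125) <- contains code 76/125
  'd': [3/5 + 2/25*1/5, 3/5 + 2/25*3/5) = [77/125, 81/125)
  'c': [3/5 + 2/25*3/5, 3/5 + 2/25*1/1) = [81/125, 17/25)
  emit 'f', narrow to [3/5, 77/125)

Answer: cff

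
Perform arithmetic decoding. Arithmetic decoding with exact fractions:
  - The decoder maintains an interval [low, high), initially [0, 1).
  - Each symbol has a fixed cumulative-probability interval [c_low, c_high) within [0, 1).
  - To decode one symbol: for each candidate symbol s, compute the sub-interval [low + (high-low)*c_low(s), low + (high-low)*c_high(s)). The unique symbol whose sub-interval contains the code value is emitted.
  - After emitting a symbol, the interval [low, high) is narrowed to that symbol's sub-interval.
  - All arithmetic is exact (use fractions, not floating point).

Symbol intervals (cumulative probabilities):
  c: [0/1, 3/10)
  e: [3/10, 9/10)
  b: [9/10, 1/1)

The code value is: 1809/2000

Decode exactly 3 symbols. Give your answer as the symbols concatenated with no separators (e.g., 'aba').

Step 1: interval [0/1, 1/1), width = 1/1 - 0/1 = 1/1
  'c': [0/1 + 1/1*0/1, 0/1 + 1/1*3/10) = [0/1, 3/10)
  'e': [0/1 + 1/1*3/10, 0/1 + 1/1*9/10) = [3/10, 9/10)
  'b': [0/1 + 1/1*9/10, 0/1 + 1/1*1/1) = [9/10, 1/1) <- contains code 1809/2000
  emit 'b', narrow to [9/10, 1/1)
Step 2: interval [9/10, 1/1), width = 1/1 - 9/10 = 1/10
  'c': [9/10 + 1/10*0/1, 9/10 + 1/10*3/10) = [9/10, 93/100) <- contains code 1809/2000
  'e': [9/10 + 1/10*3/10, 9/10 + 1/10*9/10) = [93/100, 99/100)
  'b': [9/10 + 1/10*9/10, 9/10 + 1/10*1/1) = [99/100, 1/1)
  emit 'c', narrow to [9/10, 93/100)
Step 3: interval [9/10, 93/100), width = 93/100 - 9/10 = 3/100
  'c': [9/10 + 3/100*0/1, 9/10 + 3/100*3/10) = [9/10, 909/1000) <- contains code 1809/2000
  'e': [9/10 + 3/100*3/10, 9/10 + 3/100*9/10) = [909/1000, 927/1000)
  'b': [9/10 + 3/100*9/10, 9/10 + 3/100*1/1) = [927/1000, 93/100)
  emit 'c', narrow to [9/10, 909/1000)

Answer: bcc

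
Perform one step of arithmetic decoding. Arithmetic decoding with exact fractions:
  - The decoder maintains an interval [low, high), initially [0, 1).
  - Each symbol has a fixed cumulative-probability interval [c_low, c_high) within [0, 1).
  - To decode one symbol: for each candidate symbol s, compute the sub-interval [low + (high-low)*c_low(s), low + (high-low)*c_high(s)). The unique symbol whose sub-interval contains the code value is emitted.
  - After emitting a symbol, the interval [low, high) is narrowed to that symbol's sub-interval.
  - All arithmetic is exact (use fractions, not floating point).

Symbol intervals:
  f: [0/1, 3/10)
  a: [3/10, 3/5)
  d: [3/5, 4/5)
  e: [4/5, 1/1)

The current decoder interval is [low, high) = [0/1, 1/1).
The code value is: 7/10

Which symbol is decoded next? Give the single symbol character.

Interval width = high − low = 1/1 − 0/1 = 1/1
Scaled code = (code − low) / width = (7/10 − 0/1) / 1/1 = 7/10
  f: [0/1, 3/10) 
  a: [3/10, 3/5) 
  d: [3/5, 4/5) ← scaled code falls here ✓
  e: [4/5, 1/1) 

Answer: d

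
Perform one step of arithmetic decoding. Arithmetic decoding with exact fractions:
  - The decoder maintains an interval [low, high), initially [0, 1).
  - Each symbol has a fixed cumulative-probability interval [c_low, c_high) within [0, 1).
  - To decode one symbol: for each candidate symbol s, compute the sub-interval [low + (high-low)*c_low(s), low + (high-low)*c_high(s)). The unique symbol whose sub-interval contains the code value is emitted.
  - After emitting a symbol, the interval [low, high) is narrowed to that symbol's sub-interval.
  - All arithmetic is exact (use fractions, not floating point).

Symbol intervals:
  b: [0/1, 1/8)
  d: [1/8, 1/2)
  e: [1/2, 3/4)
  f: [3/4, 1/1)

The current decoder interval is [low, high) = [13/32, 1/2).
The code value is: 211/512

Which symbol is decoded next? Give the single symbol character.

Interval width = high − low = 1/2 − 13/32 = 3/32
Scaled code = (code − low) / width = (211/512 − 13/32) / 3/32 = 1/16
  b: [0/1, 1/8) ← scaled code falls here ✓
  d: [1/8, 1/2) 
  e: [1/2, 3/4) 
  f: [3/4, 1/1) 

Answer: b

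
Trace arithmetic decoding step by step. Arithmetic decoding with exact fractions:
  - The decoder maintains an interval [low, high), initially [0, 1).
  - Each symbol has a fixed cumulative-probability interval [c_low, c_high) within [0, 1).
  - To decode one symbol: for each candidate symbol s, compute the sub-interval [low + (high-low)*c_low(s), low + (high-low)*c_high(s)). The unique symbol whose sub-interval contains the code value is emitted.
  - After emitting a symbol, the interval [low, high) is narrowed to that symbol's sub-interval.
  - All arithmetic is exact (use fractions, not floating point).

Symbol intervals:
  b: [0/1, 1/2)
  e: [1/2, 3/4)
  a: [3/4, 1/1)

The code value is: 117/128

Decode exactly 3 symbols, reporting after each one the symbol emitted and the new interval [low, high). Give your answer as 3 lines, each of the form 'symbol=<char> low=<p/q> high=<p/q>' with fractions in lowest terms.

Step 1: interval [0/1, 1/1), width = 1/1 - 0/1 = 1/1
  'b': [0/1 + 1/1*0/1, 0/1 + 1/1*1/2) = [0/1, 1/2)
  'e': [0/1 + 1/1*1/2, 0/1 + 1/1*3/4) = [1/2, 3/4)
  'a': [0/1 + 1/1*3/4, 0/1 + 1/1*1/1) = [3/4, 1/1) <- contains code 117/128
  emit 'a', narrow to [3/4, 1/1)
Step 2: interval [3/4, 1/1), width = 1/1 - 3/4 = 1/4
  'b': [3/4 + 1/4*0/1, 3/4 + 1/4*1/2) = [3/4, 7/8)
  'e': [3/4 + 1/4*1/2, 3/4 + 1/4*3/4) = [7/8, 15/16) <- contains code 117/128
  'a': [3/4 + 1/4*3/4, 3/4 + 1/4*1/1) = [15/16, 1/1)
  emit 'e', narrow to [7/8, 15/16)
Step 3: interval [7/8, 15/16), width = 15/16 - 7/8 = 1/16
  'b': [7/8 + 1/16*0/1, 7/8 + 1/16*1/2) = [7/8, 29/32)
  'e': [7/8 + 1/16*1/2, 7/8 + 1/16*3/4) = [29/32, 59/64) <- contains code 117/128
  'a': [7/8 + 1/16*3/4, 7/8 + 1/16*1/1) = [59/64, 15/16)
  emit 'e', narrow to [29/32, 59/64)

Answer: symbol=a low=3/4 high=1/1
symbol=e low=7/8 high=15/16
symbol=e low=29/32 high=59/64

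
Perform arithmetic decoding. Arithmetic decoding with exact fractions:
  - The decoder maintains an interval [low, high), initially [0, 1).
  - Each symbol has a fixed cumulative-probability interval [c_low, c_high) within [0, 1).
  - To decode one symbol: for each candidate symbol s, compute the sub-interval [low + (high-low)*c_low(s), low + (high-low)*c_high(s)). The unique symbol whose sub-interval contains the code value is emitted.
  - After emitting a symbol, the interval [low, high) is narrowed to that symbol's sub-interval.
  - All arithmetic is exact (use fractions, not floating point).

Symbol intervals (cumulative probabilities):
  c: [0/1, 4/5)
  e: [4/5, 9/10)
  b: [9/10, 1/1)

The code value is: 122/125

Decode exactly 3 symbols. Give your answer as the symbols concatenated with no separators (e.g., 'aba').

Answer: bcb

Derivation:
Step 1: interval [0/1, 1/1), width = 1/1 - 0/1 = 1/1
  'c': [0/1 + 1/1*0/1, 0/1 + 1/1*4/5) = [0/1, 4/5)
  'e': [0/1 + 1/1*4/5, 0/1 + 1/1*9/10) = [4/5, 9/10)
  'b': [0/1 + 1/1*9/10, 0/1 + 1/1*1/1) = [9/10, 1/1) <- contains code 122/125
  emit 'b', narrow to [9/10, 1/1)
Step 2: interval [9/10, 1/1), width = 1/1 - 9/10 = 1/10
  'c': [9/10 + 1/10*0/1, 9/10 + 1/10*4/5) = [9/10, 49/50) <- contains code 122/125
  'e': [9/10 + 1/10*4/5, 9/10 + 1/10*9/10) = [49/50, 99/100)
  'b': [9/10 + 1/10*9/10, 9/10 + 1/10*1/1) = [99/100, 1/1)
  emit 'c', narrow to [9/10, 49/50)
Step 3: interval [9/10, 49/50), width = 49/50 - 9/10 = 2/25
  'c': [9/10 + 2/25*0/1, 9/10 + 2/25*4/5) = [9/10, 241/250)
  'e': [9/10 + 2/25*4/5, 9/10 + 2/25*9/10) = [241/250, 243/250)
  'b': [9/10 + 2/25*9/10, 9/10 + 2/25*1/1) = [243/250, 49/50) <- contains code 122/125
  emit 'b', narrow to [243/250, 49/50)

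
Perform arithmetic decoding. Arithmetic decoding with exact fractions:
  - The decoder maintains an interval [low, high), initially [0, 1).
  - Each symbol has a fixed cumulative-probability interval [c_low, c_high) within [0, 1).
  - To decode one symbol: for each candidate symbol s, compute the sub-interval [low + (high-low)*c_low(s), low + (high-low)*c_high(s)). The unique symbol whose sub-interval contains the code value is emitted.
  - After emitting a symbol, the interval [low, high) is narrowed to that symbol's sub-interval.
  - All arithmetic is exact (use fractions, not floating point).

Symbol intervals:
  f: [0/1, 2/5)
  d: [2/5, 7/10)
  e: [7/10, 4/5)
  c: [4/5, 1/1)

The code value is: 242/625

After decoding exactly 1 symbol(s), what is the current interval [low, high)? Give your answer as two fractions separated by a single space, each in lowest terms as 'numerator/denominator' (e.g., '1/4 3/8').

Answer: 0/1 2/5

Derivation:
Step 1: interval [0/1, 1/1), width = 1/1 - 0/1 = 1/1
  'f': [0/1 + 1/1*0/1, 0/1 + 1/1*2/5) = [0/1, 2/5) <- contains code 242/625
  'd': [0/1 + 1/1*2/5, 0/1 + 1/1*7/10) = [2/5, 7/10)
  'e': [0/1 + 1/1*7/10, 0/1 + 1/1*4/5) = [7/10, 4/5)
  'c': [0/1 + 1/1*4/5, 0/1 + 1/1*1/1) = [4/5, 1/1)
  emit 'f', narrow to [0/1, 2/5)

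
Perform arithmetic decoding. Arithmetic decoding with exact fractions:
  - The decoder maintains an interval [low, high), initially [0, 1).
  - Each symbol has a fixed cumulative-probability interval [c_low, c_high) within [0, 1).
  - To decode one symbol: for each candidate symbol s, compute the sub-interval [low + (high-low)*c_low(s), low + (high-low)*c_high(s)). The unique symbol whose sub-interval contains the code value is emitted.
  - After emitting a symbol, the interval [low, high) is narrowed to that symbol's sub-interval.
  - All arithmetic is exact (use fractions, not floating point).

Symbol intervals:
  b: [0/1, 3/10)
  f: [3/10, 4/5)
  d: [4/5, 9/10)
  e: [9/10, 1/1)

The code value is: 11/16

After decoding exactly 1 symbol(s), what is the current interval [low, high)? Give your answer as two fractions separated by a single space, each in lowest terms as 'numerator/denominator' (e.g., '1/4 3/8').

Step 1: interval [0/1, 1/1), width = 1/1 - 0/1 = 1/1
  'b': [0/1 + 1/1*0/1, 0/1 + 1/1*3/10) = [0/1, 3/10)
  'f': [0/1 + 1/1*3/10, 0/1 + 1/1*4/5) = [3/10, 4/5) <- contains code 11/16
  'd': [0/1 + 1/1*4/5, 0/1 + 1/1*9/10) = [4/5, 9/10)
  'e': [0/1 + 1/1*9/10, 0/1 + 1/1*1/1) = [9/10, 1/1)
  emit 'f', narrow to [3/10, 4/5)

Answer: 3/10 4/5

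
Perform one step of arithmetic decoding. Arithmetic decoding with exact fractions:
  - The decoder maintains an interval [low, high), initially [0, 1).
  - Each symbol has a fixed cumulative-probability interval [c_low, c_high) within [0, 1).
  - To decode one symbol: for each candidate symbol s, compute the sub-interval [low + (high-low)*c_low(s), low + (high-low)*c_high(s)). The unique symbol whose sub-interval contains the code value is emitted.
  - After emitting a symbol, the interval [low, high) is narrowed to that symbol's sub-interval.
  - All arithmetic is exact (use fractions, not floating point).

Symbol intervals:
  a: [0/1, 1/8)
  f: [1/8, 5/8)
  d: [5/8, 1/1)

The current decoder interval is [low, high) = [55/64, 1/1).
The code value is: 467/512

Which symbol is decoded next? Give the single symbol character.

Interval width = high − low = 1/1 − 55/64 = 9/64
Scaled code = (code − low) / width = (467/512 − 55/64) / 9/64 = 3/8
  a: [0/1, 1/8) 
  f: [1/8, 5/8) ← scaled code falls here ✓
  d: [5/8, 1/1) 

Answer: f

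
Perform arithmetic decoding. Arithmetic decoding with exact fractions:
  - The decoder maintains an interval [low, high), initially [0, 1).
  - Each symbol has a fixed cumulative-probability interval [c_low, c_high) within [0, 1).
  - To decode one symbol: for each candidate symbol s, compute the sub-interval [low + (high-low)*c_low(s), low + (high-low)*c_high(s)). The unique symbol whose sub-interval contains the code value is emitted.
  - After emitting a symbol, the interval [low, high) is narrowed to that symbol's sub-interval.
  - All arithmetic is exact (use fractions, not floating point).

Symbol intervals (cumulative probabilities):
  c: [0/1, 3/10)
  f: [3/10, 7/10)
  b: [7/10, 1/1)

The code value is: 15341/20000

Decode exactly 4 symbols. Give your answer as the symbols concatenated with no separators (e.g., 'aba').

Step 1: interval [0/1, 1/1), width = 1/1 - 0/1 = 1/1
  'c': [0/1 + 1/1*0/1, 0/1 + 1/1*3/10) = [0/1, 3/10)
  'f': [0/1 + 1/1*3/10, 0/1 + 1/1*7/10) = [3/10, 7/10)
  'b': [0/1 + 1/1*7/10, 0/1 + 1/1*1/1) = [7/10, 1/1) <- contains code 15341/20000
  emit 'b', narrow to [7/10, 1/1)
Step 2: interval [7/10, 1/1), width = 1/1 - 7/10 = 3/10
  'c': [7/10 + 3/10*0/1, 7/10 + 3/10*3/10) = [7/10, 79/100) <- contains code 15341/20000
  'f': [7/10 + 3/10*3/10, 7/10 + 3/10*7/10) = [79/100, 91/100)
  'b': [7/10 + 3/10*7/10, 7/10 + 3/10*1/1) = [91/100, 1/1)
  emit 'c', narrow to [7/10, 79/100)
Step 3: interval [7/10, 79/100), width = 79/100 - 7/10 = 9/100
  'c': [7/10 + 9/100*0/1, 7/10 + 9/100*3/10) = [7/10, 727/1000)
  'f': [7/10 + 9/100*3/10, 7/10 + 9/100*7/10) = [727/1000, 763/1000)
  'b': [7/10 + 9/100*7/10, 7/10 + 9/100*1/1) = [763/1000, 79/100) <- contains code 15341/20000
  emit 'b', narrow to [763/1000, 79/100)
Step 4: interval [763/1000, 79/100), width = 79/100 - 763/1000 = 27/1000
  'c': [763/1000 + 27/1000*0/1, 763/1000 + 27/1000*3/10) = [763/1000, 7711/10000) <- contains code 15341/20000
  'f': [763/1000 + 27/1000*3/10, 763/1000 + 27/1000*7/10) = [7711/10000, 7819/10000)
  'b': [763/1000 + 27/1000*7/10, 763/1000 + 27/1000*1/1) = [7819/10000, 79/100)
  emit 'c', narrow to [763/1000, 7711/10000)

Answer: bcbc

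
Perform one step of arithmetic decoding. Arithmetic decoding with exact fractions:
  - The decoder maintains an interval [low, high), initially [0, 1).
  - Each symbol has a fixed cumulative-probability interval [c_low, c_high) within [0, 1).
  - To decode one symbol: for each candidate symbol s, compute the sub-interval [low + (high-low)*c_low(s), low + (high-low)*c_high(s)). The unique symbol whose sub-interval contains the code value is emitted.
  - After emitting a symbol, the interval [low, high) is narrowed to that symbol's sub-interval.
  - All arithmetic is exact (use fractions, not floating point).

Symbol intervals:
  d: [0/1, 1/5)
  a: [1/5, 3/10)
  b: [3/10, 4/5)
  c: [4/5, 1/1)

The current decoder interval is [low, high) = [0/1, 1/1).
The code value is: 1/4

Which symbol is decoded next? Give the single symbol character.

Interval width = high − low = 1/1 − 0/1 = 1/1
Scaled code = (code − low) / width = (1/4 − 0/1) / 1/1 = 1/4
  d: [0/1, 1/5) 
  a: [1/5, 3/10) ← scaled code falls here ✓
  b: [3/10, 4/5) 
  c: [4/5, 1/1) 

Answer: a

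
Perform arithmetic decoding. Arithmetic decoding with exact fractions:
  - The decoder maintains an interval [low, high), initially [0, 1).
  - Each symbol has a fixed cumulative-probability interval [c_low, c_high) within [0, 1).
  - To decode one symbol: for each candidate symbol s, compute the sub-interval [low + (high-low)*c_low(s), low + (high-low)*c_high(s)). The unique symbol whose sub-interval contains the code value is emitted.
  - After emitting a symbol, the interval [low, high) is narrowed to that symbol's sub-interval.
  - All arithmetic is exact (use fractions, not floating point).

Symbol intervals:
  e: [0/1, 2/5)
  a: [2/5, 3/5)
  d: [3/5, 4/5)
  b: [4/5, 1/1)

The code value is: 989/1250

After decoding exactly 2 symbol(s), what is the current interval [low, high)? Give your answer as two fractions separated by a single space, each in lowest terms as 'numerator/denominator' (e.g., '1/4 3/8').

Answer: 19/25 4/5

Derivation:
Step 1: interval [0/1, 1/1), width = 1/1 - 0/1 = 1/1
  'e': [0/1 + 1/1*0/1, 0/1 + 1/1*2/5) = [0/1, 2/5)
  'a': [0/1 + 1/1*2/5, 0/1 + 1/1*3/5) = [2/5, 3/5)
  'd': [0/1 + 1/1*3/5, 0/1 + 1/1*4/5) = [3/5, 4/5) <- contains code 989/1250
  'b': [0/1 + 1/1*4/5, 0/1 + 1/1*1/1) = [4/5, 1/1)
  emit 'd', narrow to [3/5, 4/5)
Step 2: interval [3/5, 4/5), width = 4/5 - 3/5 = 1/5
  'e': [3/5 + 1/5*0/1, 3/5 + 1/5*2/5) = [3/5, 17/25)
  'a': [3/5 + 1/5*2/5, 3/5 + 1/5*3/5) = [17/25, 18/25)
  'd': [3/5 + 1/5*3/5, 3/5 + 1/5*4/5) = [18/25, 19/25)
  'b': [3/5 + 1/5*4/5, 3/5 + 1/5*1/1) = [19/25, 4/5) <- contains code 989/1250
  emit 'b', narrow to [19/25, 4/5)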